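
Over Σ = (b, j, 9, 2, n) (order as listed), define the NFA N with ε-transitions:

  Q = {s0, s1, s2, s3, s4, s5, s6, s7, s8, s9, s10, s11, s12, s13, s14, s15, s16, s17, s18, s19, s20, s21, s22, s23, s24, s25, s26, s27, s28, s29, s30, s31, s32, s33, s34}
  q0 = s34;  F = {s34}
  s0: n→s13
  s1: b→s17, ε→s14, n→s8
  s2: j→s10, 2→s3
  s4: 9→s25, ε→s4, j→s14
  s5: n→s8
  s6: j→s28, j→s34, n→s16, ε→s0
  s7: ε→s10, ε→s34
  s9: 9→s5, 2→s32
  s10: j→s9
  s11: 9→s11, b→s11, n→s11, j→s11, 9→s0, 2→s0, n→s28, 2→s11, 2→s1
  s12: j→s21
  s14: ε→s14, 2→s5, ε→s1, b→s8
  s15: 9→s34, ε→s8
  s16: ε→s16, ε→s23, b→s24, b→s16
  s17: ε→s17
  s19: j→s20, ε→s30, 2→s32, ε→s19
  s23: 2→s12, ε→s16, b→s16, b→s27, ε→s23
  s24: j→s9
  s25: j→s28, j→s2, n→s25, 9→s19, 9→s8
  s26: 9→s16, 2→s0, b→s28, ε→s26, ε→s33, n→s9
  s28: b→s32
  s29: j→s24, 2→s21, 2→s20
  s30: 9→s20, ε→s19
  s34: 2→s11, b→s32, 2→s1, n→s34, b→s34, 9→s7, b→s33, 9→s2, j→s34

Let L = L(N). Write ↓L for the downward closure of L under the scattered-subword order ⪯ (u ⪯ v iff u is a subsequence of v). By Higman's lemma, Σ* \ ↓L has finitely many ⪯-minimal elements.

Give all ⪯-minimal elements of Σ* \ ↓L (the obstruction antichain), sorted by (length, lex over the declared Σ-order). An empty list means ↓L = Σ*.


A = [2].

|Q|=35, |F|=1, |δ|=76 (18 ε).
min D↑ (2 st, q0=0, F={1}): 0:b→0,j→0,9→0,2→1,n→0 1:b→1,j→1,9→1,2→1,n→1 [Hopcroft].
'2': N↓-sim [17, 11] end={s0,s1,s11,s13,s14,s17,s28,s3,s32,s5,s8} ∉↓L; 1/1 single-dels accept.
1 obstructions.


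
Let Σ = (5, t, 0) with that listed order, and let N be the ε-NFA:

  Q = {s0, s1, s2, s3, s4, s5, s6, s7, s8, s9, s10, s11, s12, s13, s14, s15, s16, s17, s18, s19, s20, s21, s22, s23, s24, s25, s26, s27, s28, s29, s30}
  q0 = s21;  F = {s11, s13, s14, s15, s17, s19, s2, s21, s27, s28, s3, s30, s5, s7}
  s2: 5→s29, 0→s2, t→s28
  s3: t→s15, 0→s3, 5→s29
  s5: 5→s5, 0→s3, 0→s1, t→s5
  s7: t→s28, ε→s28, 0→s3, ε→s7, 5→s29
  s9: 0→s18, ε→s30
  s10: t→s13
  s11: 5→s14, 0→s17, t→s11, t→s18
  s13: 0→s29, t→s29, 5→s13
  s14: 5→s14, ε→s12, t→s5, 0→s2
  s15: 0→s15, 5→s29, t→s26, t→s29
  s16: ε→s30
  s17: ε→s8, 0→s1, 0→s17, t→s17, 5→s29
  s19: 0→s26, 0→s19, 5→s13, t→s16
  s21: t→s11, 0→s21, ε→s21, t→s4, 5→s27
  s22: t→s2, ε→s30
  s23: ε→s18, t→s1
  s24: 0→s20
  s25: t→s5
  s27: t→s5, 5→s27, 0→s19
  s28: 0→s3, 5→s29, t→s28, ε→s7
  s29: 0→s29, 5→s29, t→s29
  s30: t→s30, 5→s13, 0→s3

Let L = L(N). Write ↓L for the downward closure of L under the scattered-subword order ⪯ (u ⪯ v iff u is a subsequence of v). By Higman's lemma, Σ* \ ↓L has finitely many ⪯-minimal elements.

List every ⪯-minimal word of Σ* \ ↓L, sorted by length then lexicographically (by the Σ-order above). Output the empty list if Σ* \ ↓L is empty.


A = [t05, 505t, 5050, 5t0tt].

|Q|=31, |F|=14, |δ|=67 (10 ε).
min D↑ (14 st, q0=0, F={11}): 0:5→1,t→2,0→0 1:5→1,t→3,0→4 2:5→5,t→2,0→6 3:5→3,t→3,0→7 4:5→8,t→9,0→4 5:5→5,t→3,0→10 6:5→11,t→6,0→6 7:5→11,t→12,0→7 8:5→8,t→11,0→11 9:5→8,t→9,0→7 10:5→11,t→13,0→10 11:5→11,t→11,0→11 12:5→11,t→11,0→12 13:5→11,t→13,0→7.
't05': |S_i|=[22, 19, 10, 1] end={s29} rej; 3/3 del acc.
'505t': N↓-sim [22, 16, 12, 2, 1] end={s29} — reject; 4/4 deletions ∈↓L.
'5050': |S_i|=[22, 16, 12, 2, 1] end={s29} ∉↓L; 4/4 del acc.
'5t0tt': N↓-sim [22, 16, 11, 5, 3, 2] end={s26,s29} ∉↓L; 5/5 del acc.
4 words, ⪯-incomp.


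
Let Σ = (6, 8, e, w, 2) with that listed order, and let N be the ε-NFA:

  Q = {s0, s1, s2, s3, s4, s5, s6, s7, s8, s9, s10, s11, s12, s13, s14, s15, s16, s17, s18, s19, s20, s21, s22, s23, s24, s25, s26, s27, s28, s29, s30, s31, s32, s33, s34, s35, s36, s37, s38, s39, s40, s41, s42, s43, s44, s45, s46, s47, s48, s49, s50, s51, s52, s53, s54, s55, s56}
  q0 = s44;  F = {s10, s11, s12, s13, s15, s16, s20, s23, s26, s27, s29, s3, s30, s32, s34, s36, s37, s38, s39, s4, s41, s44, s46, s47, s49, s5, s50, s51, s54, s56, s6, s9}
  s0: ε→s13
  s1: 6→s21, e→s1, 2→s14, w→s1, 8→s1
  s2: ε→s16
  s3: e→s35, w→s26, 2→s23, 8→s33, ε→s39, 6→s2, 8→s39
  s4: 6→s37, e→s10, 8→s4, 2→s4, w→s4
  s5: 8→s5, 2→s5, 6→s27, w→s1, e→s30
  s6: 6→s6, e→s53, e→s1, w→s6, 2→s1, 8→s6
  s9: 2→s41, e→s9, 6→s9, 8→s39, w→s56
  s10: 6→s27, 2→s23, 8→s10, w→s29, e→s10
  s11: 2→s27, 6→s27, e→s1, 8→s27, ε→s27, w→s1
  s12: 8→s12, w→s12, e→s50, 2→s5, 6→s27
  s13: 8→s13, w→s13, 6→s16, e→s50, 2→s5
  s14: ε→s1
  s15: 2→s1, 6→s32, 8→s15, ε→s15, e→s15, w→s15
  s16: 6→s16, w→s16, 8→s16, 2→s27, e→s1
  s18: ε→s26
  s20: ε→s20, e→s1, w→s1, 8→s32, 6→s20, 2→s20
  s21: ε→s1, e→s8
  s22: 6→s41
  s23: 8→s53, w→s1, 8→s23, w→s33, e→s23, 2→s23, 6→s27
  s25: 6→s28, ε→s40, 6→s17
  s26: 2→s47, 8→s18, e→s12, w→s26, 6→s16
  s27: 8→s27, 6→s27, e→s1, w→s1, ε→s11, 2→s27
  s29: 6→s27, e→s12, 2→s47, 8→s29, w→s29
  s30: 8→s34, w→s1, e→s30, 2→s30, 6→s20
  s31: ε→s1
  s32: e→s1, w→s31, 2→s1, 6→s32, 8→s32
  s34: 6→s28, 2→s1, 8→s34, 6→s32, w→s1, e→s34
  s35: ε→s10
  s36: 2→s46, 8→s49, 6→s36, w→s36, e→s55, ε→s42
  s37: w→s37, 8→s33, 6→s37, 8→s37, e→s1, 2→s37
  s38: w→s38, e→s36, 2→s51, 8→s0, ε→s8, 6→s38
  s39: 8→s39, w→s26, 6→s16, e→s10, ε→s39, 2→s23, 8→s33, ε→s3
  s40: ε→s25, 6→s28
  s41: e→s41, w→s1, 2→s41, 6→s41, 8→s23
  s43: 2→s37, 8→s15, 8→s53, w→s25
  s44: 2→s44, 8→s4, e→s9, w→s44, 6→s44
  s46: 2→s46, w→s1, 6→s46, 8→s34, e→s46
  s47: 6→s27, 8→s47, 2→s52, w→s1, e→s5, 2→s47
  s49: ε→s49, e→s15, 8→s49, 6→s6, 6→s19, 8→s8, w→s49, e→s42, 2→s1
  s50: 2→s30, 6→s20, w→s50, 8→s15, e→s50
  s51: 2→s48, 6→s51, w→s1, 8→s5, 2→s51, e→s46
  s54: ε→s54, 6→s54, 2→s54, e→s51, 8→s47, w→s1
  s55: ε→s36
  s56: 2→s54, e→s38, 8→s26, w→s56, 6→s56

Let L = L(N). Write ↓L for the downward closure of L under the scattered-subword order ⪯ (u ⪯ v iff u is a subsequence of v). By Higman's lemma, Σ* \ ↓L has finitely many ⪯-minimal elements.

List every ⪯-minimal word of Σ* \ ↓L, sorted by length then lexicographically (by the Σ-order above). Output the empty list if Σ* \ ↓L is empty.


|Q|=57, |F|=32, |δ|=207 (21 ε).
min D↑ (31 st, q0=0, F={8}): 0:6→0,8→1,e→2,w→0,2→0 1:6→3,8→1,e→4,w→1,2→1 2:6→2,8→5,e→2,w→6,2→7 3:6→3,8→3,e→8,w→3,2→3 4:6→9,8→4,e→4,w→10,2→11 5:6→12,8→5,e→4,w→13,2→11 6:6→6,8→13,e→14,w→6,2→15 7:6→7,8→11,e→7,w→8,2→7 8:6→8,8→8,e→8,w→8,2→8 9:6→9,8→9,e→8,w→8,2→9 10:6→9,8→10,e→16,w→10,2→17 11:6→9,8→11,e→11,w→8,2→11 12:6→12,8→12,e→8,w→12,2→9 13:6→12,8→13,e→16,w→13,2→17 14:6→14,8→18,e→19,w→14,2→20 15:6→15,8→17,e→20,w→8,2→15 16:6→9,8→16,e→21,w→16,2→22 17:6→9,8→17,e→22,w→8,2→17 18:6→12,8→18,e→21,w→18,2→22 19:6→19,8→23,e→19,w→19,2→24 20:6→20,8→22,e→24,w→8,2→20 21:6→25,8→26,e→21,w→21,2→27 22:6→9,8→22,e→27,w→8,2→22 23:6→28,8→23,e→26,w→23,2→8 24:6→24,8→29,e→24,w→8,2→24 25:6→25,8→30,e→8,w→8,2→25 26:6→30,8→26,e→26,w→26,2→8 27:6→25,8→29,e→27,w→8,2→27 28:6→28,8→28,e→8,w→28,2→8 29:6→30,8→29,e→29,w→8,2→8 30:6→30,8→30,e→8,w→8,2→8 [Hopcroft].
'86e': N↓-sim [49, 38, 17, 5] end={s1,s14,s21,s53,s8} rej; 3/3 single-dels accept.
'e2w': |S_i|=[49, 46, 23, 6] end={s1,s14,s21,s31,s33,s8} — reject; 3/3 deletions ∈↓L.
'8e6w': N↓-sim [49, 38, 25, 10, 5] end={s1,s14,s21,s31,s8} ∉↓L; 4/4 deletions ∈↓L.
'ewee82': run [49, 46, 38, 30, 20, 14, 4] end={s1,s14,s21,s8} rej; 6/6 del acc.
4 minimals (antichain).

A = [86e, e2w, 8e6w, ewee82].


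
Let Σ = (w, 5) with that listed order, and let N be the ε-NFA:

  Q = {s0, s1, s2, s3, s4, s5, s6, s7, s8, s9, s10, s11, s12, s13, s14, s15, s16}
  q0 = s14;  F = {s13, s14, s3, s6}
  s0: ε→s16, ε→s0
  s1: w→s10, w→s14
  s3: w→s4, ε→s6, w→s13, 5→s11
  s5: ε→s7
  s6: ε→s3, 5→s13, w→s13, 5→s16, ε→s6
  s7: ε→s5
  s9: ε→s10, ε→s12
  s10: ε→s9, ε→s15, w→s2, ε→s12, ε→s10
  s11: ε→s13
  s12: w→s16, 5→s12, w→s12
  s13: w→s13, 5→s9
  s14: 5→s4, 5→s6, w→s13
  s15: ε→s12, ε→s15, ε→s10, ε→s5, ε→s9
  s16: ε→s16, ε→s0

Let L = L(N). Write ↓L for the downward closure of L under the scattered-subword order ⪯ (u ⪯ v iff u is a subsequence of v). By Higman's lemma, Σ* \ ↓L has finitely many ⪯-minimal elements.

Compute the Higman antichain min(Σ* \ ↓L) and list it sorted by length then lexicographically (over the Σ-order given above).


Antichain: [w5, 555].

|Q|=17, |F|=4, |δ|=38 (21 ε).
min D↑ (4 st, q0=0, F={3}): 0:w→1,5→2 1:w→1,5→3 2:w→1,5→1 3:w→3,5→3 [Hopcroft].
'w5': N↓-sim [15, 11, 9] end={s0,s10,s12,s15,s16,s2,s5,s7,s9} ∉↓L; 2/2 deletions ∈↓L.
'555': N↓-sim [15, 14, 11, 9] end={s0,s10,s12,s15,s16,s2,s5,s7,s9} rej; 3/3 del acc.
2 obstructions.


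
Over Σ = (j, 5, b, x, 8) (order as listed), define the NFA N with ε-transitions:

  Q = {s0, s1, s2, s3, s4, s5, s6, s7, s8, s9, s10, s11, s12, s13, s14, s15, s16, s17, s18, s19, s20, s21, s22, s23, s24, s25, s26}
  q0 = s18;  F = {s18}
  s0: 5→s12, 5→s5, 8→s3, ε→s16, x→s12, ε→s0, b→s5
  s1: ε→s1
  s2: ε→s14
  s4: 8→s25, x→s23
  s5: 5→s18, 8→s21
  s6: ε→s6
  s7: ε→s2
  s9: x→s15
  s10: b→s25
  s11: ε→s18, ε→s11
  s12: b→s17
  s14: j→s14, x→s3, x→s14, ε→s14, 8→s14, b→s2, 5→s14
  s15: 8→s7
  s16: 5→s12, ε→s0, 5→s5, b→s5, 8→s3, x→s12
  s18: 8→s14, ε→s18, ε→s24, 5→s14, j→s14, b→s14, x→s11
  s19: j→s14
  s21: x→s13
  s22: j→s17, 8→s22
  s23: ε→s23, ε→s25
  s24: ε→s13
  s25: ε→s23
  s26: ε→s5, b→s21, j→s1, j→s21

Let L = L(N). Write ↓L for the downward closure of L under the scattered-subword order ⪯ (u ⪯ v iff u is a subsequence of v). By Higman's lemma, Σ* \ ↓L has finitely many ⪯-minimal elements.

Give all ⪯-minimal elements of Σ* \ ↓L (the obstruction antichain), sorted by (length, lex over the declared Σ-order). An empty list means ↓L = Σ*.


Antichain: [j, 5, b, 8].

|Q|=27, |F|=1, |δ|=53 (17 ε).
min D↑ (2 st, q0=0, F={1}): 0:j→1,5→1,b→1,x→0,8→1 1:j→1,5→1,b→1,x→1,8→1 [Hopcroft].
'j': |S_i|=[7, 3] end={s14,s2,s3} ∉↓L; 1/1 single-dels accept.
'5': N↓-sim [7, 3] end={s14,s2,s3} ∉↓L; 1/1 del acc.
'b': run [7, 3] end={s14,s2,s3} rej; 1/1 deletions ∈↓L.
'8': N↓-sim [7, 3] end={s14,s2,s3} ∉↓L; 1/1 del acc.
4 words, ⪯-incomp.


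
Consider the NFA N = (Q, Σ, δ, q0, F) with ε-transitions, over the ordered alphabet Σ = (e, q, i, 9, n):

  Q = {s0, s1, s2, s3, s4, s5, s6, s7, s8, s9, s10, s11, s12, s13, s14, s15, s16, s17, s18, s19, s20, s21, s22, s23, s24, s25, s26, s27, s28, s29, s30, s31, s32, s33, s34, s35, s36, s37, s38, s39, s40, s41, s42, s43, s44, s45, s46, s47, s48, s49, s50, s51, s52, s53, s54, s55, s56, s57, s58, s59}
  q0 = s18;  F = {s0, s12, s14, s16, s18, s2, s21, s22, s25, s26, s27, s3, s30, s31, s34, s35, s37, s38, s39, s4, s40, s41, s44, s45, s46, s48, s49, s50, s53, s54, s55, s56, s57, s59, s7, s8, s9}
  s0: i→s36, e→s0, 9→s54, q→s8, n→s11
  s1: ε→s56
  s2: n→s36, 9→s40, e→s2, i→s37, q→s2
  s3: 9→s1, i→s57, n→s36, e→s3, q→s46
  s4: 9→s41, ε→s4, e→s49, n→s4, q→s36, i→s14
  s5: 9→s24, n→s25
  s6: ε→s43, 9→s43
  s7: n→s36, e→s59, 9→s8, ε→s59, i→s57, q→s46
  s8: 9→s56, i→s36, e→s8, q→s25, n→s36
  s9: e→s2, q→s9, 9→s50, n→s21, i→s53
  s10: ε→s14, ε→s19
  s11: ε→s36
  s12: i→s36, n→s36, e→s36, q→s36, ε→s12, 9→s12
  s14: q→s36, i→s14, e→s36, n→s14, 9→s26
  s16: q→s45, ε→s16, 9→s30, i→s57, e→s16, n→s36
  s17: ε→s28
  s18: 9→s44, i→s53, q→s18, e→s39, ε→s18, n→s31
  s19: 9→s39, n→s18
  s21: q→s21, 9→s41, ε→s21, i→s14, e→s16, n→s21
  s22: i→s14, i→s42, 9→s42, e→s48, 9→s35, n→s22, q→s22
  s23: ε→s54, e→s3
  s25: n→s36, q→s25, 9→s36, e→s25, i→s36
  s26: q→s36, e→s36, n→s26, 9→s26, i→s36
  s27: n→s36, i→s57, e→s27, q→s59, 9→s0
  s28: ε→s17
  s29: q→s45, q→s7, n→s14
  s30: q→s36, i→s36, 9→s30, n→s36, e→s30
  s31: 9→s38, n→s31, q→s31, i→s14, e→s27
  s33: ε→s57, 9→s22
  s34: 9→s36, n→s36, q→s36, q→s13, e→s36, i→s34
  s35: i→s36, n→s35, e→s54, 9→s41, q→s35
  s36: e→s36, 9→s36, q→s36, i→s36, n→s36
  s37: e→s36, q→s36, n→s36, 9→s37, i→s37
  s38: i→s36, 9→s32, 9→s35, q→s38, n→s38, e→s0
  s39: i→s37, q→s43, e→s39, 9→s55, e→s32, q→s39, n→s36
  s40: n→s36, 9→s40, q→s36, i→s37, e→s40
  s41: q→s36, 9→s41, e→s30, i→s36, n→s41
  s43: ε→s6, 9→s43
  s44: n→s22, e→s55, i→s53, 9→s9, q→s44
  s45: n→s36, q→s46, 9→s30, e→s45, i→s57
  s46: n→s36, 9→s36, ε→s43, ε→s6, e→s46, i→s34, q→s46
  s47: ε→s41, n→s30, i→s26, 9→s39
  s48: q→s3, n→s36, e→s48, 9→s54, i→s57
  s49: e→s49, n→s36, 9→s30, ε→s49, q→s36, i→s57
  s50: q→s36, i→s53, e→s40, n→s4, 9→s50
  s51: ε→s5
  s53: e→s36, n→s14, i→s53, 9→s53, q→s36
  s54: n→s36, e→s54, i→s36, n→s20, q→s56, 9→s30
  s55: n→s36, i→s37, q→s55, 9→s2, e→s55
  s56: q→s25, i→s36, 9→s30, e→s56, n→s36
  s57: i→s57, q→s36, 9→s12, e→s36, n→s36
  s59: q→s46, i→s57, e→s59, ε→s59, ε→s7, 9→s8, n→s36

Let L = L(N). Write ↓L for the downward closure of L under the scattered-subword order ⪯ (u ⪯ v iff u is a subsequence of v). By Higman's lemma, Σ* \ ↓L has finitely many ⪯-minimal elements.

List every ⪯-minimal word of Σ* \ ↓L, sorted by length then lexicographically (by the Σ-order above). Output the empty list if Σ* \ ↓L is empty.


|Q|=60, |F|=37, |δ|=234 (23 ε).
min D↑ (37 st, q0=0, F={7}): 0:e→1,q→0,i→2,9→3,n→4 1:e→1,q→1,i→5,9→6,n→7 2:e→7,q→7,i→2,9→2,n→8 3:e→6,q→3,i→2,9→9,n→10 4:e→11,q→4,i→8,9→12,n→4 5:e→7,q→7,i→5,9→5,n→7 6:e→6,q→6,i→5,9→13,n→7 7:e→7,q→7,i→7,9→7,n→7 8:e→7,q→7,i→8,9→14,n→8 9:e→13,q→9,i→2,9→15,n→16 10:e→17,q→10,i→8,9→18,n→10 11:e→11,q→19,i→20,9→21,n→7 12:e→21,q→12,i→7,9→18,n→12 13:e→13,q→13,i→5,9→22,n→7 14:e→7,q→7,i→7,9→14,n→14 15:e→22,q→7,i→2,9→15,n→23 16:e→24,q→16,i→8,9→25,n→16 17:e→17,q→26,i→20,9→27,n→7 18:e→27,q→18,i→7,9→25,n→18 19:e→19,q→28,i→20,9→29,n→7 20:e→7,q→7,i→20,9→30,n→7 21:e→21,q→29,i→7,9→27,n→7 22:e→22,q→7,i→5,9→22,n→7 23:e→31,q→7,i→8,9→25,n→23 24:e→24,q→32,i→20,9→33,n→7 25:e→33,q→7,i→7,9→25,n→25 26:e→26,q→28,i→20,9→34,n→7 27:e→27,q→34,i→7,9→33,n→7 28:e→28,q→28,i→35,9→7,n→7 29:e→29,q→36,i→7,9→34,n→7 30:e→7,q→7,i→7,9→30,n→7 31:e→31,q→7,i→20,9→33,n→7 32:e→32,q→28,i→20,9→33,n→7 33:e→33,q→7,i→7,9→33,n→7 34:e→34,q→36,i→7,9→33,n→7 35:e→7,q→7,i→35,9→7,n→7 36:e→36,q→36,i→7,9→7,n→7 (ε-aug+det+¬).
'en': |S_i|=[46, 31, 3] end={s11,s20,s36} ∉↓L; 2/2 del acc.
'ie': |S_i|=[46, 10, 1] end={s36} ∉↓L; 2/2 deletions ∈↓L.
'iq': N↓-sim [46, 10, 2] end={s13,s36} ∉↓L; 2/2 single-dels accept.
'n9i': N↓-sim [46, 36, 19, 1] end={s36} ∉↓L; 3/3 single-dels accept.
'999q': N↓-sim [46, 40, 31, 15, 1] end={s36} rej; 4/4 single-dels accept.
'neqq9': |S_i|=[46, 36, 25, 17, 7, 3] end={s36,s43,s6} — reject; 5/5 single-dels accept.
6 obstructions.

Antichain: [en, ie, iq, n9i, 999q, neqq9].


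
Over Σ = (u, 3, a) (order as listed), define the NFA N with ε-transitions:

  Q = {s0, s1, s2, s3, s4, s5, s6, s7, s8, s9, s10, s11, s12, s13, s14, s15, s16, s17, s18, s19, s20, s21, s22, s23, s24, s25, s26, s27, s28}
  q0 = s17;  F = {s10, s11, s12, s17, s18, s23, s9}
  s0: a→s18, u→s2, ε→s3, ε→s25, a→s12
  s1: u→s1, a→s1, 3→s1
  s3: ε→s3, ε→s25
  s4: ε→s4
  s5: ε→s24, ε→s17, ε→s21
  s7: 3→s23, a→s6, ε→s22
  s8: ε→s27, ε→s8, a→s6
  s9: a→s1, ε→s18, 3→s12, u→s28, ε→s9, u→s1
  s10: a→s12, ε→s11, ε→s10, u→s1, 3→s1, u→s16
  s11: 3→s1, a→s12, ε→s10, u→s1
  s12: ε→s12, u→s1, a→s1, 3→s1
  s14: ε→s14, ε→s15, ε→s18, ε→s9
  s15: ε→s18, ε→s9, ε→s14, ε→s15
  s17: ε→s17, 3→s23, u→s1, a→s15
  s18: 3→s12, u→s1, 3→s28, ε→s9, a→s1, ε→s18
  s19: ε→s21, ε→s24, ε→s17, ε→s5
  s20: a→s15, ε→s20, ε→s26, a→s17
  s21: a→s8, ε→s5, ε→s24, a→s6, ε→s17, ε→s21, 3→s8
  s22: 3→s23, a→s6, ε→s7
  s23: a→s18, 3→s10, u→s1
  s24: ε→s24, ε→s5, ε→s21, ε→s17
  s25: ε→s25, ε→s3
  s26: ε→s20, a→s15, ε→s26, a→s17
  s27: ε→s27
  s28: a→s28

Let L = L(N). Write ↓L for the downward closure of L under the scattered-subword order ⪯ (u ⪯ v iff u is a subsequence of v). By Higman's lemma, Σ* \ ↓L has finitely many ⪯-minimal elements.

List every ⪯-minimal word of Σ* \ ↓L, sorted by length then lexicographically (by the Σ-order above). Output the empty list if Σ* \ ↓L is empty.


|Q|=29, |F|=7, |δ|=91 (48 ε).
min D↑ (6 st, q0=0, F={1}): 0:u→1,3→2,a→3 1:u→1,3→1,a→1 2:u→1,3→4,a→3 3:u→1,3→5,a→1 4:u→1,3→1,a→5 5:u→1,3→1,a→1.
'u': N↓-sim [12, 3] end={s1,s16,s28} rej; 1/1 del acc.
'aa': |S_i|=[12, 7, 2] end={s1,s28} — reject; 2/2 del acc.
'333': |S_i|=[12, 9, 6, 1] end={s1} rej; 3/3 single-dels accept.
'a33': N↓-sim [12, 7, 3, 1] end={s1} ∉↓L; 3/3 single-dels accept.
4 words, ⪯-incomp.

min(Σ*\↓L) = [u, aa, 333, a33].


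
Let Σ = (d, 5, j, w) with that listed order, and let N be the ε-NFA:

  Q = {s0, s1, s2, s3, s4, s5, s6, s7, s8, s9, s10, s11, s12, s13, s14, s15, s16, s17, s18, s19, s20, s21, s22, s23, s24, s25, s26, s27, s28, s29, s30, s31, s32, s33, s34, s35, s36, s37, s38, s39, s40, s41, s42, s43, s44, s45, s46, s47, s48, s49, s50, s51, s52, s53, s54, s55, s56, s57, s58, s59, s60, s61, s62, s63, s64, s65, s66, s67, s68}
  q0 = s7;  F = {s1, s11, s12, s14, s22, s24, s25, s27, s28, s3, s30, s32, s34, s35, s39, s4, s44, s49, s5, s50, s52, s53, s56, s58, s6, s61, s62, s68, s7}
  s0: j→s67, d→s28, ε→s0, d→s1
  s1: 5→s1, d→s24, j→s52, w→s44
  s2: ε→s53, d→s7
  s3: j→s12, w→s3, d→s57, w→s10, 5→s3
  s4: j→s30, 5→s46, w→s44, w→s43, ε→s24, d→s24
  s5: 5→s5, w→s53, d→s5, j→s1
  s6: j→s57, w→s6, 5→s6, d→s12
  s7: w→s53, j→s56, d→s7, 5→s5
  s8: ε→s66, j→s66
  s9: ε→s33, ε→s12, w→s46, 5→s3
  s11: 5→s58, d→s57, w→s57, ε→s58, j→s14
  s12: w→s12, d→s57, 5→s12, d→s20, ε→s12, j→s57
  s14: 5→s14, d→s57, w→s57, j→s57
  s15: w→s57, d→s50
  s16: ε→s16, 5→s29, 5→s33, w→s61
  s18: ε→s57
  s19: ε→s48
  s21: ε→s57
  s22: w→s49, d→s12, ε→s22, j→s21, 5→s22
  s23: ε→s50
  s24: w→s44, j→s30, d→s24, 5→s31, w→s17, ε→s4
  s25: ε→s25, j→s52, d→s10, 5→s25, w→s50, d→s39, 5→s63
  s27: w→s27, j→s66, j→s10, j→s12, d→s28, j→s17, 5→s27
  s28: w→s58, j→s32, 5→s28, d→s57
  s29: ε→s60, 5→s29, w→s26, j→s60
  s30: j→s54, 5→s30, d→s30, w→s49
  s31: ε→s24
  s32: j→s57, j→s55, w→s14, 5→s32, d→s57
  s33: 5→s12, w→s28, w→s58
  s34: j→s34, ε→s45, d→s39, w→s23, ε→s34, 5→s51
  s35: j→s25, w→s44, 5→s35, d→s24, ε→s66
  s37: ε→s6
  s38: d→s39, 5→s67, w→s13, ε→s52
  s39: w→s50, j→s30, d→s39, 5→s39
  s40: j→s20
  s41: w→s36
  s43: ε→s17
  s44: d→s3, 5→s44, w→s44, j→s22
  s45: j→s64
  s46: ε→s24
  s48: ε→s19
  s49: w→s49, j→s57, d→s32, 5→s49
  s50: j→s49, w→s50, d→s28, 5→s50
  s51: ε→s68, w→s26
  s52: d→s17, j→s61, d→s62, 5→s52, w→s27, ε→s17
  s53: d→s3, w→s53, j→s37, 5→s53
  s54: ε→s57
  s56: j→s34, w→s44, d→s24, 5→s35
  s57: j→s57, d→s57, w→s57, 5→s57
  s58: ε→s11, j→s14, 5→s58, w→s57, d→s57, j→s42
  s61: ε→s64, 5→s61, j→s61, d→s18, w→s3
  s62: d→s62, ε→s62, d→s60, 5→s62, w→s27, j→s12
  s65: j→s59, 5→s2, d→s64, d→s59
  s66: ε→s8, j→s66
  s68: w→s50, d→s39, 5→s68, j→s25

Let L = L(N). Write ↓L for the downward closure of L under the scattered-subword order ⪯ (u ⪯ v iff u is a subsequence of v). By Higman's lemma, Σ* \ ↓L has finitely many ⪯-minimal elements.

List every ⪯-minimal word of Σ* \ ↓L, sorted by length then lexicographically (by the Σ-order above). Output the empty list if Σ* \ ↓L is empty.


|Q|=69, |F|=29, |δ|=196 (33 ε).
min D↑ (28 st, q0=0, F={18}): 0:d→0,5→1,j→2,w→3 1:d→1,5→1,j→4,w→3 2:d→5,5→6,j→7,w→8 3:d→9,5→3,j→10,w→3 4:d→5,5→4,j→11,w→8 5:d→5,5→5,j→12,w→8 6:d→5,5→6,j→13,w→8 7:d→14,5→15,j→7,w→16 8:d→9,5→8,j→17,w→8 9:d→18,5→9,j→19,w→9 10:d→19,5→10,j→18,w→10 11:d→20,5→11,j→21,w→22 12:d→12,5→12,j→18,w→23 13:d→14,5→13,j→11,w→16 14:d→14,5→14,j→12,w→16 15:d→14,5→15,j→13,w→16 16:d→24,5→16,j→23,w→16 17:d→19,5→17,j→18,w→23 18:d→18,5→18,j→18,w→18 19:d→18,5→19,j→18,w→19 20:d→20,5→20,j→19,w→22 21:d→18,5→21,j→21,w→9 22:d→24,5→22,j→19,w→22 23:d→25,5→23,j→18,w→23 24:d→18,5→24,j→25,w→26 25:d→18,5→25,j→18,w→27 26:d→18,5→26,j→27,w→18 27:d→18,5→27,j→18,w→18 [Hopcroft].
'wdd': N↓-sim [51, 27, 12, 2] end={s20,s57} rej; 3/3 deletions ∈↓L.
'wjj': N↓-sim [51, 27, 16, 5] end={s21,s55,s57,s66,s8} rej; 3/3 deletions ∈↓L.
'jdjj': run [51, 48, 32, 16, 6] end={s21,s54,s55,s57,s66,s8} ∉↓L; 4/4 deletions ∈↓L.
'5jjjd': |S_i|=[51, 46, 40, 27, 17, 3] end={s18,s20,s57} ∉↓L; 5/5 single-dels accept.
'jjwdww': |S_i|=[51, 48, 37, 20, 9, 5, 1] end={s57} rej; 6/6 deletions ∈↓L.
5 minimals (antichain).

Antichain: [wdd, wjj, jdjj, 5jjjd, jjwdww].


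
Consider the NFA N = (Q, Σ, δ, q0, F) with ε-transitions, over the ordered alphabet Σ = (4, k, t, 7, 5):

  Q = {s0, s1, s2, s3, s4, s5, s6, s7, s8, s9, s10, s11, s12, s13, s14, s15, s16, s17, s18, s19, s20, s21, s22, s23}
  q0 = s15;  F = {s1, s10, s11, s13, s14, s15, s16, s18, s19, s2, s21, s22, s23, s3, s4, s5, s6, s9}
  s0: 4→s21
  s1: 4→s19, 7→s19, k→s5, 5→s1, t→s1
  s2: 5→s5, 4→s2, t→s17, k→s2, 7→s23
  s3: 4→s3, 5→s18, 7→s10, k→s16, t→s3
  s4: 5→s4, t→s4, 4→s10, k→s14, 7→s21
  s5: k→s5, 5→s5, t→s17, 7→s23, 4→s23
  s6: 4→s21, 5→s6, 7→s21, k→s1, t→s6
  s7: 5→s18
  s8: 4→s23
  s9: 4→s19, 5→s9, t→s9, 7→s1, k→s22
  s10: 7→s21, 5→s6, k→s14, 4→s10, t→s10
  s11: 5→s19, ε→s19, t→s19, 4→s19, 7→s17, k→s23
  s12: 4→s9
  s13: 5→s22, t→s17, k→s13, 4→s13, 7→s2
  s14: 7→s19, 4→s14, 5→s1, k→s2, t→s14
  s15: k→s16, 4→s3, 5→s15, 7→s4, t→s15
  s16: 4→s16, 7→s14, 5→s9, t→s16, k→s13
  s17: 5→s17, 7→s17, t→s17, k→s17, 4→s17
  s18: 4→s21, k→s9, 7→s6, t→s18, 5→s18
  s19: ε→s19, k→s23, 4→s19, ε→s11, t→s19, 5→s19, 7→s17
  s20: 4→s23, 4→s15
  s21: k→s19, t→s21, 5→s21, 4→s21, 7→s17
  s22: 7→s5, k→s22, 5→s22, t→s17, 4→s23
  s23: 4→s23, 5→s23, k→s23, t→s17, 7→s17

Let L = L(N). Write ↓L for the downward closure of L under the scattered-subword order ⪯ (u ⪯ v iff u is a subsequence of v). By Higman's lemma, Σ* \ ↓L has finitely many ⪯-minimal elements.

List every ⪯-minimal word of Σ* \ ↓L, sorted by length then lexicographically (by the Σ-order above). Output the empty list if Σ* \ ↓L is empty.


A = [kkt, 777, 4547, k547].

|Q|=24, |F|=18, |δ|=104 (3 ε).
min D↑ (18 st, q0=0, F={11}): 0:4→1,k→2,t→0,7→3,5→0 1:4→1,k→2,t→1,7→4,5→5 2:4→2,k→6,t→2,7→7,5→8 3:4→4,k→7,t→3,7→9,5→3 4:4→4,k→7,t→4,7→9,5→10 5:4→9,k→8,t→5,7→10,5→5 6:4→6,k→6,t→11,7→12,5→13 7:4→7,k→12,t→7,7→14,5→15 8:4→14,k→13,t→8,7→15,5→8 9:4→9,k→14,t→9,7→11,5→9 10:4→9,k→15,t→10,7→9,5→10 11:4→11,k→11,t→11,7→11,5→11 12:4→12,k→12,t→11,7→16,5→17 13:4→16,k→13,t→11,7→17,5→13 14:4→14,k→16,t→14,7→11,5→14 15:4→14,k→17,t→15,7→14,5→15 16:4→16,k→16,t→11,7→11,5→16 17:4→16,k→17,t→11,7→16,5→17 (ε-aug+det+¬).
'kkt': run [19, 12, 6, 1] end={s17} rej; 3/3 deletions ∈↓L.
'777': |S_i|=[19, 12, 5, 1] end={s17} ∉↓L; 3/3 deletions ∈↓L.
'4547': run [19, 17, 11, 5, 1] end={s17} ∉↓L; 4/4 del acc.
'k547': run [19, 12, 8, 4, 1] end={s17} ∉↓L; 4/4 single-dels accept.
4 words, ⪯-incomp.


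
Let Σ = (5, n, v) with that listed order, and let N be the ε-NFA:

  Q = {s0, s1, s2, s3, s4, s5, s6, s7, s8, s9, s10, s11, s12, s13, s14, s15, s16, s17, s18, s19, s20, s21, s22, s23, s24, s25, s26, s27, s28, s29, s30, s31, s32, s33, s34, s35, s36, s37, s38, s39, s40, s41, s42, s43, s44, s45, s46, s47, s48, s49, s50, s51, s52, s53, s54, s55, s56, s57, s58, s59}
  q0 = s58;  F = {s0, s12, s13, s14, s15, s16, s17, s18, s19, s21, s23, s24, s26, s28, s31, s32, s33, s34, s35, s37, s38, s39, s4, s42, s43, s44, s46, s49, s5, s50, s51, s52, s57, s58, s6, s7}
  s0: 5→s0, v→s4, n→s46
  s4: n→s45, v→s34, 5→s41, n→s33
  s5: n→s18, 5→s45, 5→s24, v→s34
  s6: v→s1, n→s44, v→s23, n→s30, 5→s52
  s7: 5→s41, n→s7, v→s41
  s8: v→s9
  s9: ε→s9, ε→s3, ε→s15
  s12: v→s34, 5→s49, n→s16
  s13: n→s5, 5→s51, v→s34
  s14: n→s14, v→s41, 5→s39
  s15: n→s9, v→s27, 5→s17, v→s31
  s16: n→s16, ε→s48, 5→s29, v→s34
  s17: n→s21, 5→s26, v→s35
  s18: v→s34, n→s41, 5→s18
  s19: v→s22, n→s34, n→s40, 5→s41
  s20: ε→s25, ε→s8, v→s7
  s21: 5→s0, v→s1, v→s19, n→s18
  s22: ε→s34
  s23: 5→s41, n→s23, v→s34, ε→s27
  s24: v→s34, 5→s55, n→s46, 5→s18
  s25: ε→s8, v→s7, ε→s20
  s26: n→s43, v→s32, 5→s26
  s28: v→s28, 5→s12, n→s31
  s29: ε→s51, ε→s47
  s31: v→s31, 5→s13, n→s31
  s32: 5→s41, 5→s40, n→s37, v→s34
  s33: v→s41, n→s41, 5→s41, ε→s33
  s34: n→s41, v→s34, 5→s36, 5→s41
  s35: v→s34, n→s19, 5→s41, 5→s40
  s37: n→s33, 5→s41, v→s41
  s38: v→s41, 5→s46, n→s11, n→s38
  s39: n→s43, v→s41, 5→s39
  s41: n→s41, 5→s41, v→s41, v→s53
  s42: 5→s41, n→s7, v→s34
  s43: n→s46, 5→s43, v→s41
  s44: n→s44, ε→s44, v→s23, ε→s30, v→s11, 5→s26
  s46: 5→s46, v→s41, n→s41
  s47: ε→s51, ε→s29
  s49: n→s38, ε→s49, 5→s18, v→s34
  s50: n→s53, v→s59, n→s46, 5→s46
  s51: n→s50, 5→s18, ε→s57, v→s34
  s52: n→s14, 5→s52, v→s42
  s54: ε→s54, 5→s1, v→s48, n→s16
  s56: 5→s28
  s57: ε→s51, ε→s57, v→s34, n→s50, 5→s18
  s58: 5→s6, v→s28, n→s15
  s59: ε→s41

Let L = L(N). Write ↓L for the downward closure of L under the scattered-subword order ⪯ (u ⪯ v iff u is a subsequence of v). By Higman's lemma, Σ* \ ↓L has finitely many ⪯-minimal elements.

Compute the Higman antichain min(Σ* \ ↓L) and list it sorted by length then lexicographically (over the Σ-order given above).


|Q|=60, |F|=36, |δ|=156 (23 ε).
min D↑ (36 st, q0=0, F={13}): 0:5→1,n→2,v→3 1:5→4,n→5,v→6 2:5→7,n→2,v→8 3:5→9,n→8,v→3 4:5→4,n→10,v→11 5:5→12,n→5,v→6 6:5→13,n→6,v→14 7:5→12,n→15,v→16 8:5→17,n→8,v→8 9:5→18,n→19,v→14 10:5→20,n→10,v→13 11:5→13,n→21,v→14 12:5→12,n→22,v→23 13:5→13,n→13,v→13 14:5→13,n→13,v→14 15:5→24,n→25,v→26 16:5→13,n→26,v→14 17:5→27,n→28,v→14 18:5→25,n→29,v→14 19:5→27,n→19,v→14 20:5→20,n→22,v→13 21:5→13,n→21,v→13 22:5→22,n→30,v→13 23:5→13,n→31,v→14 24:5→24,n→30,v→32 25:5→25,n→13,v→14 26:5→13,n→14,v→14 27:5→25,n→33,v→14 28:5→34,n→25,v→14 29:5→30,n→29,v→13 30:5→30,n→13,v→13 31:5→13,n→35,v→13 32:5→13,n→35,v→14 33:5→30,n→30,v→13 34:5→25,n→30,v→14 35:5→13,n→13,v→13.
'5v5': N↓-sim [53, 47, 20, 4] end={s36,s40,s41,s53} — reject; 3/3 deletions ∈↓L.
'55nv': run [53, 47, 31, 14, 3] end={s41,s53,s59} ∉↓L; 4/4 single-dels accept.
'5vvn': run [53, 47, 20, 5, 2] end={s41,s53} — reject; 4/4 del acc.
'v5vn': |S_i|=[53, 38, 24, 5, 2] end={s41,s53} rej; 4/4 del acc.
'n5nnn': run [53, 46, 32, 22, 9, 2] end={s41,s53} rej; 5/5 single-dels accept.
'v555n': |S_i|=[53, 38, 24, 18, 7, 2] end={s41,s53} — reject; 5/5 single-dels accept.
6 words, ⪯-incomp.

Antichain: [5v5, 55nv, 5vvn, v5vn, n5nnn, v555n].


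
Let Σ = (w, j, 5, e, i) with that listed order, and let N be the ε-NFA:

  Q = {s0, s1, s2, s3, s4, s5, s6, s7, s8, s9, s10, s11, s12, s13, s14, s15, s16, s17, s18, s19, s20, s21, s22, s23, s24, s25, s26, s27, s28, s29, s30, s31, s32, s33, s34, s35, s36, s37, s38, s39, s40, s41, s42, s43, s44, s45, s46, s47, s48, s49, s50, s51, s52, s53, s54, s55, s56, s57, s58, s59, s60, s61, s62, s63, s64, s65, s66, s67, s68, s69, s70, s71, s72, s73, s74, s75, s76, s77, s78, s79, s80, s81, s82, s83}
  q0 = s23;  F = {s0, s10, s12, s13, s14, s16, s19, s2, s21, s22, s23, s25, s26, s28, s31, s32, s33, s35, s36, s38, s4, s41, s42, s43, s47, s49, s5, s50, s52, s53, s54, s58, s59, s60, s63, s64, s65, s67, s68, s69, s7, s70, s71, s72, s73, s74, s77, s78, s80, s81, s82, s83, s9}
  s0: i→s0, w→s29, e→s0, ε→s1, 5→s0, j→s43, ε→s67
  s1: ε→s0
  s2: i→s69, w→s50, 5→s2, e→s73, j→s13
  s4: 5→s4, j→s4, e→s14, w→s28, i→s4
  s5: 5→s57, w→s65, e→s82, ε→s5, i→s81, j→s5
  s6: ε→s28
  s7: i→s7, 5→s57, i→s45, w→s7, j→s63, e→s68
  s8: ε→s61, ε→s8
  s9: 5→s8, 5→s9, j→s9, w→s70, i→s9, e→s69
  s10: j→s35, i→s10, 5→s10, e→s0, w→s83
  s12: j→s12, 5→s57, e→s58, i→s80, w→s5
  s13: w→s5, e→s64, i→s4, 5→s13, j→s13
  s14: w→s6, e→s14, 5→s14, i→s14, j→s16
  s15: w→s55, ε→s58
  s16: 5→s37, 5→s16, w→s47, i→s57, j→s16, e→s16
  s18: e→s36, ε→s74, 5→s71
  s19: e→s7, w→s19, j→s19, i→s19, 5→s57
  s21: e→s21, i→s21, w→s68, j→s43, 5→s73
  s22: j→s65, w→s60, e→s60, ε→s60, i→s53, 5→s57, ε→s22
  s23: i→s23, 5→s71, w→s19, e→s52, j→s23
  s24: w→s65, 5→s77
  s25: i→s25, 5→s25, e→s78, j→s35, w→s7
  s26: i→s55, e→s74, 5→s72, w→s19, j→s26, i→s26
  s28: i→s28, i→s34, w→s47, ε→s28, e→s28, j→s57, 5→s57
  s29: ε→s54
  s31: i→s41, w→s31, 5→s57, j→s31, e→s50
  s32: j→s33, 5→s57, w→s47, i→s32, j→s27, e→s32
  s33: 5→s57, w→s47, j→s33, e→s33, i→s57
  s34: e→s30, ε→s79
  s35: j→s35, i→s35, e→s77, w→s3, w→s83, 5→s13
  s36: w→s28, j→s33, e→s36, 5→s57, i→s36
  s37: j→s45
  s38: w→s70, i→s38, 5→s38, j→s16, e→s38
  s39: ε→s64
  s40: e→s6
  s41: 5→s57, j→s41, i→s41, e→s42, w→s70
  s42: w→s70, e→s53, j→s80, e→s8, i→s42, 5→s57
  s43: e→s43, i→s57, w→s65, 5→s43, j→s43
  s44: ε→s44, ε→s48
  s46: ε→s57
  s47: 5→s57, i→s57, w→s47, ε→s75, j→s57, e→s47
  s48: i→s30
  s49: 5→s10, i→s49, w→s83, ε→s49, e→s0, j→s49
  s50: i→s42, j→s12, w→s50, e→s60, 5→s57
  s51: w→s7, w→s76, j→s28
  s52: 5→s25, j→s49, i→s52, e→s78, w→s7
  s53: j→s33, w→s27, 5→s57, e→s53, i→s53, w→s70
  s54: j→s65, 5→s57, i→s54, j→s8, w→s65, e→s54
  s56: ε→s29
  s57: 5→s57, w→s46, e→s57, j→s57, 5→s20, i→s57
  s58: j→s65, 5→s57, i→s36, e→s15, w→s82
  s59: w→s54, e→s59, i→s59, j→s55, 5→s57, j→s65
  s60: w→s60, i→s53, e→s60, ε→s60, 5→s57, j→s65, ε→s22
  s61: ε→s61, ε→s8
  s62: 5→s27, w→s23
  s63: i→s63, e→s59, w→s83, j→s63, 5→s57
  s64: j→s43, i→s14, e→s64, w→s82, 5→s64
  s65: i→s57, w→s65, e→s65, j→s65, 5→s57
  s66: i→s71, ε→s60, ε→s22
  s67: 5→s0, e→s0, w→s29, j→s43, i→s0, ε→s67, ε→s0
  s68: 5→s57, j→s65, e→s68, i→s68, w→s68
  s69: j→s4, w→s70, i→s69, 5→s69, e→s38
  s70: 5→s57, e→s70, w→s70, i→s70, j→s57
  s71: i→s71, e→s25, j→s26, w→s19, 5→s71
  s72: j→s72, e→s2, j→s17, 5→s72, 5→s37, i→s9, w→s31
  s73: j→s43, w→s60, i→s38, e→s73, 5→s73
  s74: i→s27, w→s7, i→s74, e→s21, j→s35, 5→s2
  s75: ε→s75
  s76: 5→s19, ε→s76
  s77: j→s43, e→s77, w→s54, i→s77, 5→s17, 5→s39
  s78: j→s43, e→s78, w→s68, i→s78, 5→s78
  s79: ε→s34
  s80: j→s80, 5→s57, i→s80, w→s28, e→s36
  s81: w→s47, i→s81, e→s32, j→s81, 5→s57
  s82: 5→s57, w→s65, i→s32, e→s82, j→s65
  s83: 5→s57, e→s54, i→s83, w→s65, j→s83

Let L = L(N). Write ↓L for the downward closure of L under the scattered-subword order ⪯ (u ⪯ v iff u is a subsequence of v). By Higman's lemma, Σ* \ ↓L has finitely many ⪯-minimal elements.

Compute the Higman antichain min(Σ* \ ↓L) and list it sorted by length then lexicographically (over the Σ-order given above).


A = [w5, eeji, ejwwi, 5j5iwj].

|Q|=84, |F|=53, |δ|=334 (32 ε).
min D↑ (52 st, q0=0, F={4}): 0:w→1,j→0,5→2,e→3,i→0 1:w→1,j→1,5→4,e→5,i→1 2:w→1,j→6,5→2,e→7,i→2 3:w→5,j→8,5→7,e→9,i→3 4:w→4,j→4,5→4,e→4,i→4 5:w→5,j→10,5→4,e→11,i→5 6:w→1,j→6,5→12,e→13,i→6 7:w→5,j→14,5→7,e→9,i→7 8:w→15,j→8,5→16,e→17,i→8 9:w→11,j→18,5→9,e→9,i→9 10:w→15,j→10,5→4,e→19,i→10 11:w→11,j→20,5→4,e→11,i→11 12:w→21,j→12,5→12,e→22,i→23 13:w→5,j→14,5→22,e→24,i→13 14:w→15,j→14,5→25,e→26,i→14 15:w→20,j→15,5→4,e→27,i→15 16:w→15,j→14,5→16,e→17,i→16 17:w→27,j→18,5→17,e→17,i→17 18:w→20,j→18,5→18,e→18,i→4 19:w→27,j→20,5→4,e→19,i→19 20:w→20,j→20,5→4,e→20,i→4 21:w→21,j→21,5→4,e→28,i→29 22:w→28,j→25,5→22,e→30,i→31 23:w→32,j→23,5→23,e→31,i→23 24:w→11,j→18,5→30,e→24,i→24 25:w→33,j→25,5→25,e→34,i→35 26:w→27,j→18,5→34,e→26,i→26 27:w→20,j→20,5→4,e→27,i→27 28:w→28,j→36,5→4,e→37,i→38 29:w→32,j→29,5→4,e→38,i→29 30:w→37,j→18,5→30,e→30,i→39 31:w→32,j→35,5→31,e→39,i→31 32:w→32,j→4,5→4,e→32,i→32 33:w→20,j→33,5→4,e→40,i→41 34:w→40,j→18,5→34,e→34,i→42 35:w→43,j→35,5→35,e→42,i→35 36:w→33,j→36,5→4,e→44,i→45 37:w→37,j→20,5→4,e→37,i→46 38:w→32,j→45,5→4,e→46,i→38 39:w→32,j→47,5→39,e→39,i→39 40:w→20,j→20,5→4,e→40,i→48 41:w→49,j→41,5→4,e→48,i→41 42:w→43,j→47,5→42,e→42,i→42 43:w→49,j→4,5→4,e→43,i→43 44:w→40,j→20,5→4,e→44,i→50 45:w→43,j→45,5→4,e→50,i→45 46:w→32,j→51,5→4,e→46,i→46 47:w→49,j→47,5→47,e→47,i→4 48:w→49,j→51,5→4,e→48,i→48 49:w→49,j→4,5→4,e→49,i→4 50:w→43,j→51,5→4,e→50,i→50 51:w→49,j→51,5→4,e→51,i→4 (ε-aug+det+¬).
'w5': |S_i|=[73, 43, 3] end={s20,s46,s57} — reject; 2/2 deletions ∈↓L.
'eeji': run [73, 65, 45, 15, 3] end={s20,s46,s57} ∉↓L; 4/4 single-dels accept.
'ejwwi': |S_i|=[73, 65, 48, 24, 6, 3] end={s20,s46,s57} — reject; 5/5 single-dels accept.
'5j5iwj': N↓-sim [73, 70, 62, 49, 30, 12, 3] end={s20,s46,s57} rej; 6/6 del acc.
4 obstructions.


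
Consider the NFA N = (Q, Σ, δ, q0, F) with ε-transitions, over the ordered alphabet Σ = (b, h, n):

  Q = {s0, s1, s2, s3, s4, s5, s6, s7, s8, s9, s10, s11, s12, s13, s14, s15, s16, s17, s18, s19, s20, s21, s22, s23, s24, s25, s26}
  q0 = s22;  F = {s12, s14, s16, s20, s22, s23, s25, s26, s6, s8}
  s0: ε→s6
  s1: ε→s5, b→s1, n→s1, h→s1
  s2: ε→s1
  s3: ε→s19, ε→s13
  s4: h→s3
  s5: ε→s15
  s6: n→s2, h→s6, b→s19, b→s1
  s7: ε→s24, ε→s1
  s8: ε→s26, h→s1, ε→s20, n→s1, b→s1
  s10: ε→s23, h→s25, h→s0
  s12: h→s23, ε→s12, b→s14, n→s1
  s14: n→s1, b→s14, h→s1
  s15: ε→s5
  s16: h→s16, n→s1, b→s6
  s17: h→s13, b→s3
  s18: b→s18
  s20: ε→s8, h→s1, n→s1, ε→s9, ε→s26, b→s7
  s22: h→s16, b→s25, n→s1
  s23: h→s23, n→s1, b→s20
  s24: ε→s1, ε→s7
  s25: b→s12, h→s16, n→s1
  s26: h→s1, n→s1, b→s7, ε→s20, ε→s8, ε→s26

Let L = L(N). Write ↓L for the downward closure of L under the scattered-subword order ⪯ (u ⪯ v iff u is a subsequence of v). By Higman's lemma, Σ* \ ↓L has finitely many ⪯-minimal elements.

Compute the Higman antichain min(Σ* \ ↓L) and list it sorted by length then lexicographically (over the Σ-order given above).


min(Σ*\↓L) = [n, hbb, bbbh].

|Q|=27, |F|=10, |δ|=61 (21 ε).
min D↑ (9 st, q0=0, F={3}): 0:b→1,h→2,n→3 1:b→4,h→2,n→3 2:b→5,h→2,n→3 3:b→3,h→3,n→3 4:b→6,h→7,n→3 5:b→3,h→5,n→3 6:b→6,h→3,n→3 7:b→8,h→7,n→3 8:b→3,h→3,n→3.
'n': run [18, 4] end={s1,s15,s2,s5} — reject; 1/1 single-dels accept.
'hbb': |S_i|=[18, 14, 12, 6] end={s1,s15,s19,s24,s5,s7} ∉↓L; 3/3 deletions ∈↓L.
'bbbh': run [18, 17, 15, 11, 3] end={s1,s15,s5} rej; 4/4 deletions ∈↓L.
3 words, ⪯-incomp.


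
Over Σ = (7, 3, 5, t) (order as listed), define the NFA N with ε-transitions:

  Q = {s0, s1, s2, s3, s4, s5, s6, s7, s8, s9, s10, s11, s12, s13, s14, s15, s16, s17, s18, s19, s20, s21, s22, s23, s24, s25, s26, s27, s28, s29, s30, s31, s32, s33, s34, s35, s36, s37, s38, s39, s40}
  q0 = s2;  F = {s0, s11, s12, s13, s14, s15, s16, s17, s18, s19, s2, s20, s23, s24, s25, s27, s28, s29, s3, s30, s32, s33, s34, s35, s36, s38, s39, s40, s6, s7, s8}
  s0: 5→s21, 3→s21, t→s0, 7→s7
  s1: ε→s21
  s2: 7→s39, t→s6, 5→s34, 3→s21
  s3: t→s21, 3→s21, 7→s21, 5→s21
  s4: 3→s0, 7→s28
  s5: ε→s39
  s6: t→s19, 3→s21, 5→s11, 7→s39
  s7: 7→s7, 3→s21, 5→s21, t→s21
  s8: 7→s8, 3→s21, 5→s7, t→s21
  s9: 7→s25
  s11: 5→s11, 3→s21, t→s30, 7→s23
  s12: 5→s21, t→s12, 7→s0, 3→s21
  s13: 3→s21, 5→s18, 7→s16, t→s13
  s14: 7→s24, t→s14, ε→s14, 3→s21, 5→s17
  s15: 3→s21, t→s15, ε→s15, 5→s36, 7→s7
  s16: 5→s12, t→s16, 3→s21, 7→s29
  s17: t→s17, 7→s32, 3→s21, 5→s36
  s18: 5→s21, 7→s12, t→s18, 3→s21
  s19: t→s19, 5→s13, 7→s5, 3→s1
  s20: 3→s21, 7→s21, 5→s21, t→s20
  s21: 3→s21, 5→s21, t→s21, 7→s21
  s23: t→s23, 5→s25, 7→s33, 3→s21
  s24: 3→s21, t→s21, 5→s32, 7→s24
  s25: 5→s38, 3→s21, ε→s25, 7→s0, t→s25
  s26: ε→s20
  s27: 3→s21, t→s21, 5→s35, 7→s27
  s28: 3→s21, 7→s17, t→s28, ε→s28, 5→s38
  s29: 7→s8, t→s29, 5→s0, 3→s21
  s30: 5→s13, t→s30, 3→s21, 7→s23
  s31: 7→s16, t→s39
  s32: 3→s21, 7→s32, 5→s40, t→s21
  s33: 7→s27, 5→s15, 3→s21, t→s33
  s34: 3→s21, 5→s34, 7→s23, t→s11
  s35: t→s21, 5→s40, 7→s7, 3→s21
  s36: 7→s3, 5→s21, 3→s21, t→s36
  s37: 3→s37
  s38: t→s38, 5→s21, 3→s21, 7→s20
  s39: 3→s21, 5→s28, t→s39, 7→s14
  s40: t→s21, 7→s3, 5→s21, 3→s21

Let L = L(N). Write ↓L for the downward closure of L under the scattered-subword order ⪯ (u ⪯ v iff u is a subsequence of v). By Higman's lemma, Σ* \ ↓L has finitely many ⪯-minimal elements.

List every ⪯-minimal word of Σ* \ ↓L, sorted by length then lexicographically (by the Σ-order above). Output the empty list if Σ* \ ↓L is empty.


|Q|=41, |F|=31, |δ|=141 (7 ε).
min D↑ (32 st, q0=0, F={2}): 0:7→1,3→2,5→3,t→4 1:7→5,3→2,5→6,t→1 2:7→2,3→2,5→2,t→2 3:7→7,3→2,5→3,t→8 4:7→1,3→2,5→8,t→9 5:7→10,3→2,5→11,t→5 6:7→11,3→2,5→12,t→6 7:7→13,3→2,5→14,t→7 8:7→7,3→2,5→8,t→15 9:7→1,3→2,5→16,t→9 10:7→10,3→2,5→17,t→2 11:7→17,3→2,5→18,t→11 12:7→19,3→2,5→2,t→12 13:7→20,3→2,5→21,t→13 14:7→22,3→2,5→12,t→14 15:7→7,3→2,5→16,t→15 16:7→23,3→2,5→24,t→16 17:7→17,3→2,5→25,t→2 18:7→26,3→2,5→2,t→18 19:7→2,3→2,5→2,t→19 20:7→20,3→2,5→27,t→2 21:7→28,3→2,5→18,t→21 22:7→28,3→2,5→2,t→22 23:7→29,3→2,5→30,t→23 24:7→30,3→2,5→2,t→24 25:7→26,3→2,5→2,t→2 26:7→2,3→2,5→2,t→2 27:7→28,3→2,5→25,t→2 28:7→28,3→2,5→2,t→2 29:7→31,3→2,5→22,t→29 30:7→22,3→2,5→2,t→30 31:7→31,3→2,5→28,t→2.
'3': run [34, 2] end={s1,s21} rej; 1/1 del acc.
'777t': run [34, 25, 17, 9, 1] end={s21} ∉↓L; 4/4 deletions ∈↓L.
'7555': run [34, 25, 15, 6, 1] end={s21} rej; 4/4 del acc.
'75577': N↓-sim [34, 25, 15, 6, 3, 1] end={s21} rej; 5/5 single-dels accept.
'57575': N↓-sim [34, 26, 20, 12, 5, 1] end={s21} ∉↓L; 5/5 deletions ∈↓L.
'tt555': N↓-sim [34, 32, 30, 20, 10, 1] end={s21} ∉↓L; 5/5 del acc.
6 words, ⪯-incomp.

min(Σ*\↓L) = [3, 777t, 7555, 75577, 57575, tt555].
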